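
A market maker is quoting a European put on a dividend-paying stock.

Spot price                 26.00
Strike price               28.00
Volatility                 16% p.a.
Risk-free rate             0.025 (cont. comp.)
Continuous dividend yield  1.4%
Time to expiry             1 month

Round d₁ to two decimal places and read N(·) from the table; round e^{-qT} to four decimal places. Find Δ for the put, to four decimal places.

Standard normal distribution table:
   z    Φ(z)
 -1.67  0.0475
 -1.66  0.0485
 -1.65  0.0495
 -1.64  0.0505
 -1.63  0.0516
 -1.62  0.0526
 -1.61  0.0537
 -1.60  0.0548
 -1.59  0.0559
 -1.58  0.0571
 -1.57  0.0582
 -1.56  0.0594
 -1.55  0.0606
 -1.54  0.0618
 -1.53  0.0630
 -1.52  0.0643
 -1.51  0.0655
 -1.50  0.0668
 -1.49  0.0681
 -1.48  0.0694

T = 0.08333;  σ√T = 0.0462
d₁ = [ln(26/28) + (0.025 − 0.014 + 0.16²/2)·0.08333] / 0.0462 = [-0.0741 + 0.0020] / 0.0462 = -1.5615 ⇒ -1.56
N(d₁) = N(-1.56) = 0.0594
Δ_put = exp(−qT)·(N(d₁) − 1) = 0.9988·(0.0594 − 1) = -0.9395

-0.9395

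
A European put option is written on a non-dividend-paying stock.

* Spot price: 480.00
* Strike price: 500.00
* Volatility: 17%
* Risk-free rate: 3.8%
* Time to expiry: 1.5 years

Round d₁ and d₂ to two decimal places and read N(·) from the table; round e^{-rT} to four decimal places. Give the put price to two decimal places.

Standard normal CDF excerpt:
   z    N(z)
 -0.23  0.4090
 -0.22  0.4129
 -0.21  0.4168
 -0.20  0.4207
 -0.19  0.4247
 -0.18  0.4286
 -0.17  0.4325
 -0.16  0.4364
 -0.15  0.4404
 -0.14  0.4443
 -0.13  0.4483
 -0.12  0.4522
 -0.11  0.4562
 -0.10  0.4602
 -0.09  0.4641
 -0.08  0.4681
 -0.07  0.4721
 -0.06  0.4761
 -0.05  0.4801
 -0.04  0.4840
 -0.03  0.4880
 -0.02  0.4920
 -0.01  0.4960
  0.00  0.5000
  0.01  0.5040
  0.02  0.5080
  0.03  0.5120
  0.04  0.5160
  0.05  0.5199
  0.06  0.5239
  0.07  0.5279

σ√T = 0.17·√1.5 = 0.2082
ln(S/K) + (r + σ²/2)T = ln(480/500) + (0.038 + 0.17²/2)·1.5 = -0.0408 + 0.0787 = 0.0379
d₁ = 0.0379 / 0.2082 = 0.1818 ≈ 0.18
d₂ = d₁ − σ√T = 0.1818 − 0.2082 = -0.0264 ≈ -0.03
exp(−rT) = exp(−0.038·1.5) = 0.9446
N(−d₂) = N(0.03) = 0.5120;  N(−d₁) = N(-0.18) = 0.4286
P = 500·0.9446·0.5120 − 480·0.4286 = 241.8176 − 205.7280 = 36.0896

36.09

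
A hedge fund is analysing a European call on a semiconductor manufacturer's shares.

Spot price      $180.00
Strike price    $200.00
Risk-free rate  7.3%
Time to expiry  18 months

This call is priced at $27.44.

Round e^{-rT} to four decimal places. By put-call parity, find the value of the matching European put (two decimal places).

exp(−rT) = exp(−0.073·1.5) = 0.8963
Put-call parity: C − P = S − K·e^(−rT) = 180 − 200·0.8963 = 180 − 179.2600 = 0.7400
P = C − (C − P) = 27.44 − (0.7400) = 26.7000

$26.70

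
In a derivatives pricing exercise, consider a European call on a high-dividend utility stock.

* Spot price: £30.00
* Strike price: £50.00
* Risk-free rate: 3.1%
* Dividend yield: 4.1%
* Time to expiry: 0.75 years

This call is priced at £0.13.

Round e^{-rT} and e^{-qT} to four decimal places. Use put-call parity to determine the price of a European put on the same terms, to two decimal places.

£19.89

exp(−qT) = exp(−0.041·0.75) = 0.9697;  exp(−rT) = exp(−0.031·0.75) = 0.9770
Put-call parity: C − P = S·e^(−qT) − K·e^(−rT) = 30·0.9697 − 50·0.9770 = 29.0910 − 48.8500 = -19.7590
P = C − (C − P) = 0.13 − (-19.7590) = 19.8890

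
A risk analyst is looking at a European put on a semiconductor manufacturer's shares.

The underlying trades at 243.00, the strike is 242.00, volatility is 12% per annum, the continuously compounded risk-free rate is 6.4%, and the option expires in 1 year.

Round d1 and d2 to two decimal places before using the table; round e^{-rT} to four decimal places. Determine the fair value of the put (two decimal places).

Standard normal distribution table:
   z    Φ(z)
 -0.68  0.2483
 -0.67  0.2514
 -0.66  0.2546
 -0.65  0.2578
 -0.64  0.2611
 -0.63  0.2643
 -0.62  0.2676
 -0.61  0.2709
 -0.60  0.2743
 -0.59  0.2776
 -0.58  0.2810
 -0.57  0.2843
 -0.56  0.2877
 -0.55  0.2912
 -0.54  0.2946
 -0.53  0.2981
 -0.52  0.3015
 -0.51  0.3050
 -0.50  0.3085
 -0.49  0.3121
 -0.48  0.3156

5.01

T = 1;  σ√T = 0.1200
d₁ = [ln(243/242) + (0.064 + 0.12²/2)·1] / 0.1200 = [0.0041 + 0.0712] / 0.1200 = 0.6277 → 0.63
d₂ = d₁ − σ√T = 0.6277 − 0.1200 = 0.5077 → 0.51
exp(−rT) = exp(−0.064·1) = 0.9380
P = 242·0.9380·N(-0.51) − 243·N(-0.63) = 242·0.9380·0.3050 − 243·0.2643 = 69.2338 − 64.2249 = 5.0089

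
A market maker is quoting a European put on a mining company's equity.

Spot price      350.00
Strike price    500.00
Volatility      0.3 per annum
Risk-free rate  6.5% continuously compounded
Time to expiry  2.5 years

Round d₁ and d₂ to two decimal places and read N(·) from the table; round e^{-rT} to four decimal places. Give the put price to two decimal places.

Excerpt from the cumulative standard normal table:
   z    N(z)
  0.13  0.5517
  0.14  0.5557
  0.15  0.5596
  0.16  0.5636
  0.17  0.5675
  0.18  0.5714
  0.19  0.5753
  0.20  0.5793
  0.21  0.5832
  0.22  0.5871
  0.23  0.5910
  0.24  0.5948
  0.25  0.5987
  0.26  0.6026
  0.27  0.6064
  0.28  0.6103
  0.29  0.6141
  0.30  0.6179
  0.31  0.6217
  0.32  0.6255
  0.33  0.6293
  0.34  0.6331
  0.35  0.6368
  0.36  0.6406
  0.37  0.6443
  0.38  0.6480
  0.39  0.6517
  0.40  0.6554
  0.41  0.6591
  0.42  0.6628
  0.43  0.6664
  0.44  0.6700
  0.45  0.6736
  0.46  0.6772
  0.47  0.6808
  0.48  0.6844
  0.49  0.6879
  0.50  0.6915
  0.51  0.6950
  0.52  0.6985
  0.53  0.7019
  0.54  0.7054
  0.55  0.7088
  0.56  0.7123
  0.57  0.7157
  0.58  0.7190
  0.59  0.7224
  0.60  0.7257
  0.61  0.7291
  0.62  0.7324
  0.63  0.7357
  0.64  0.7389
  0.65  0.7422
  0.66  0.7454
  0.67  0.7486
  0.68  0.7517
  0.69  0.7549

116.81

σ√T = 0.3·√2.5 = 0.4743
d₁ = [ln(350/500) + (0.065 + ½·0.3²)·2.5] / (σ√T) = (-0.3567 + 0.2750) / 0.4743 = -0.1722 ≈ -0.17
d₂ = -0.1722 − 0.4743 = -0.6465 ≈ -0.65
exp(−rT) = exp(−0.065·2.5) = 0.8500
N(−d₂) = N(0.65) = 0.7422;  N(−d₁) = N(0.17) = 0.5675
P = 500·0.8500·0.7422 − 350·0.5675 = 315.4350 − 198.6250 = 116.8100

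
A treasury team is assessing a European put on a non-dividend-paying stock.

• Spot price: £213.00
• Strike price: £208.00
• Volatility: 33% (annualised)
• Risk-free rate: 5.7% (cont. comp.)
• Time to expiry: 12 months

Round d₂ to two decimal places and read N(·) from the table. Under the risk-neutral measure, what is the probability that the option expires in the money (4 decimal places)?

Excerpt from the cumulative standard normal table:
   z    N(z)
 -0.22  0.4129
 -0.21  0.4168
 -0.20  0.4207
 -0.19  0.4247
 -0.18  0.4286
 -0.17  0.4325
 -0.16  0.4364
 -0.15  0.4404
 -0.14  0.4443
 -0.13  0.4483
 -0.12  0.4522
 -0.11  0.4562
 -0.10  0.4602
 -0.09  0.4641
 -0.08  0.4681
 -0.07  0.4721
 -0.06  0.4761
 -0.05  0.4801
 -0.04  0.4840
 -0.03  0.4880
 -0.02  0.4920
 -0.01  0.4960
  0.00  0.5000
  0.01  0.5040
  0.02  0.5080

0.4681

σ√T = 0.33·√1 = 0.3300
d₁ = [ln(213/208) + (0.057 + 0.33²/2)·1] / 0.3300 = [0.0238 + 0.1115] / 0.3300 = 0.4097 ≈ 0.41
d₂ = d₁ − σ√T = 0.4097 − 0.3300 = 0.0797 ≈ 0.08
Risk-neutral Pr[S_T < K] = N(−d₂) = N(-0.08) = 0.4681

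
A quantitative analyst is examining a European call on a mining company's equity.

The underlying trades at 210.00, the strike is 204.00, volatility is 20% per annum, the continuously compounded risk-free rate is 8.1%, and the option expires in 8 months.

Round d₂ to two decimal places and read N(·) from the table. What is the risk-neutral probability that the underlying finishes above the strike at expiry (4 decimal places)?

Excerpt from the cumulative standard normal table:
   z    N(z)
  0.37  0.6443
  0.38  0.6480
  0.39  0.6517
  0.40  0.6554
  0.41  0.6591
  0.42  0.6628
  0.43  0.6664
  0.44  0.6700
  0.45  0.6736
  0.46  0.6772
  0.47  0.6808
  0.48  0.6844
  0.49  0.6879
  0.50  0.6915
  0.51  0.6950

0.6664

T = 0.6667;  σ√T = 0.1633
d₁ = [ln(210/204) + (0.081 + 0.2²/2)·0.6667] / 0.1633 = [0.0290 + 0.0673] / 0.1633 = 0.5898 ⇒ 0.59
d₂ = d₁ − σ√T = 0.5898 − 0.1633 = 0.4265 ⇒ 0.43
Pr(exercise) under Q = N(d₂) = 0.6664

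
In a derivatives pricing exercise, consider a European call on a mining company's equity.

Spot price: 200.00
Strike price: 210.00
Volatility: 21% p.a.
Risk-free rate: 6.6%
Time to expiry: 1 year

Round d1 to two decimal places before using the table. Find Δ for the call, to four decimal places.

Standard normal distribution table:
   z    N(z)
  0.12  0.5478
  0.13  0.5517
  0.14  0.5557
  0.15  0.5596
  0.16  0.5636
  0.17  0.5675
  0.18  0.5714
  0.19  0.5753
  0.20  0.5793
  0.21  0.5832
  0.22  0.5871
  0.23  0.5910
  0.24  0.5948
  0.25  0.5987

T = 1;  σ√T = 0.2100
d₁ = [ln(200/210) + (0.066 + 0.21²/2)·1] / 0.2100 = [-0.0488 + 0.0881] / 0.2100 = 0.1870 ≈ 0.19
N(d₁) = N(0.19) = 0.5753
Δ_call = N(d₁) = 0.5753

0.5753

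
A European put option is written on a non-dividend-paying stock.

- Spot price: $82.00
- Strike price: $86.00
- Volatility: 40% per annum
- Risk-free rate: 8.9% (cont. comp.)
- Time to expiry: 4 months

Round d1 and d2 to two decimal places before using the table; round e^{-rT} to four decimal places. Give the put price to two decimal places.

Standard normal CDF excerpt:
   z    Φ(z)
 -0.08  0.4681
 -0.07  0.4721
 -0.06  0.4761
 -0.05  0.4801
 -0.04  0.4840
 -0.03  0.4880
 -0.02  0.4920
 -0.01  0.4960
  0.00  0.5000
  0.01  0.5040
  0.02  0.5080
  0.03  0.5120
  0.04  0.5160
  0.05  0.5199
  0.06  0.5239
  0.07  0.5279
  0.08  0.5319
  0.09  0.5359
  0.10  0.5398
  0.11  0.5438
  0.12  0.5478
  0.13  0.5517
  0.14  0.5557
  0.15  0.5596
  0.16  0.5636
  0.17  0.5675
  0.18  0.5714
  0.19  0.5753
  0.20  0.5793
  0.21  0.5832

σ√T = 0.4 × 0.5774 = 0.2309
ln(S/K) + (r + σ²/2)T = ln(82/86) + (0.089 + 0.4²/2)·0.3333 = -0.0476 + 0.0563 = 0.0087
d₁ = 0.0087 / 0.2309 = 0.0377 ≈ 0.04
d₂ = d₁ − σ√T = 0.0377 − 0.2309 = -0.1932 ≈ -0.19
exp(−rT) = exp(−0.089·0.3333) = 0.9708
N(−d₂) = N(0.19) = 0.5753;  N(−d₁) = N(-0.04) = 0.4840
P = 86·0.9708·0.5753 − 82·0.4840 = 48.0311 − 39.6880 = 8.3431

$8.34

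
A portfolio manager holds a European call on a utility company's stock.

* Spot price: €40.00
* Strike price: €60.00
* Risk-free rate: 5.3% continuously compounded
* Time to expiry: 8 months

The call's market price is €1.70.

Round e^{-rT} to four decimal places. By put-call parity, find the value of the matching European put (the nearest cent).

€19.62

e^(−rT) = e^(−0.053·0.6667) = 0.9653
Put-call parity: C − P = S − K·e^(−rT) = 40 − 60·0.9653 = 40 − 57.9180 = -17.9180
P = C − (C − P) = 1.70 − (-17.9180) = 19.6180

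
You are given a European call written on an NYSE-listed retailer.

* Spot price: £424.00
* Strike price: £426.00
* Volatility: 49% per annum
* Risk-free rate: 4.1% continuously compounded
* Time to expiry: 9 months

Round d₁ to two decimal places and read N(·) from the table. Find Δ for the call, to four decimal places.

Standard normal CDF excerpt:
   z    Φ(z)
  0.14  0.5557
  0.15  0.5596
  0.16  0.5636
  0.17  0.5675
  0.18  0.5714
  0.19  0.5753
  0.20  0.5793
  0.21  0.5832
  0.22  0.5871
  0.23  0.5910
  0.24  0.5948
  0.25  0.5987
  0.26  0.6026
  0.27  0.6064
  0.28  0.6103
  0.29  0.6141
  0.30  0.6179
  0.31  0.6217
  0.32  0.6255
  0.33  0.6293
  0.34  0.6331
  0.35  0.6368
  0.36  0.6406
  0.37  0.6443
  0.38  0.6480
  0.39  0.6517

σ√T = 0.49 × 0.8660 = 0.4244
d₁ = [ln(424/426) + (0.041 + 0.49²/2)·0.75] / 0.4244 = [-0.0047 + 0.1208] / 0.4244 = 0.2735 → 0.27
N(d₁) = N(0.27) = 0.6064
Δ_call = N(d₁) = 0.6064

0.6064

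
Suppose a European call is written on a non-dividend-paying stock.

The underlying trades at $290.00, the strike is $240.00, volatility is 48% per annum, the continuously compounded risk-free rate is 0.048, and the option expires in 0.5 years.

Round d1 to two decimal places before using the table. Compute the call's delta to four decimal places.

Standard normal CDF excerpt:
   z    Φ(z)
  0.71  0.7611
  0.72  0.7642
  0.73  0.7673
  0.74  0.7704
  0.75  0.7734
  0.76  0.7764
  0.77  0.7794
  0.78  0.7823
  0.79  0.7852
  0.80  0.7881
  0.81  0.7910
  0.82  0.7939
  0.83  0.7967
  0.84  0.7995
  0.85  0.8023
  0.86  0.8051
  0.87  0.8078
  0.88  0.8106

σ√T = 0.48 × 0.7071 = 0.3394
d₁ = [ln(290/240) + (0.048 + 0.48²/2)·0.5] / 0.3394 = [0.1892 + 0.0816] / 0.3394 = 0.7980 ≈ 0.80
N(d₁) = N(0.80) = 0.7881
Δ_call = N(d₁) = 0.7881

0.7881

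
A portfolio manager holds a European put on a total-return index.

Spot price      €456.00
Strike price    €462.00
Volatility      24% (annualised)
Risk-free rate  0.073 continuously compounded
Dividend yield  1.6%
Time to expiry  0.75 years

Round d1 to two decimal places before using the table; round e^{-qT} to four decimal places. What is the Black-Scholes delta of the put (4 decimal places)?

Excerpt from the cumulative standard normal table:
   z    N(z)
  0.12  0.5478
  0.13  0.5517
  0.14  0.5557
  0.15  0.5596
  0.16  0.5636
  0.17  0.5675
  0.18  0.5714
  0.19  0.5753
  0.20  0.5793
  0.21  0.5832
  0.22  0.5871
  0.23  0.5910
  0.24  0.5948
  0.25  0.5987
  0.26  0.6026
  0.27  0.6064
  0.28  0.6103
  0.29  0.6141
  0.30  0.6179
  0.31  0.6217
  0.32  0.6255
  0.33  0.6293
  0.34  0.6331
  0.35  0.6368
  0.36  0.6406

T = 0.75;  σ√T = 0.2078
ln(S/K) + (r − q + σ²/2)T = ln(456/462) + (0.073 − 0.016 + 0.24²/2)·0.75 = -0.0131 + 0.0643 = 0.0513
d₁ = 0.0513 / 0.2078 = 0.2467 ≈ 0.25
N(d₁) = N(0.25) = 0.5987
Δ_put = e^(−qT)·(N(d₁) − 1) = 0.9881·(0.5987 − 1) = -0.3965

-0.3965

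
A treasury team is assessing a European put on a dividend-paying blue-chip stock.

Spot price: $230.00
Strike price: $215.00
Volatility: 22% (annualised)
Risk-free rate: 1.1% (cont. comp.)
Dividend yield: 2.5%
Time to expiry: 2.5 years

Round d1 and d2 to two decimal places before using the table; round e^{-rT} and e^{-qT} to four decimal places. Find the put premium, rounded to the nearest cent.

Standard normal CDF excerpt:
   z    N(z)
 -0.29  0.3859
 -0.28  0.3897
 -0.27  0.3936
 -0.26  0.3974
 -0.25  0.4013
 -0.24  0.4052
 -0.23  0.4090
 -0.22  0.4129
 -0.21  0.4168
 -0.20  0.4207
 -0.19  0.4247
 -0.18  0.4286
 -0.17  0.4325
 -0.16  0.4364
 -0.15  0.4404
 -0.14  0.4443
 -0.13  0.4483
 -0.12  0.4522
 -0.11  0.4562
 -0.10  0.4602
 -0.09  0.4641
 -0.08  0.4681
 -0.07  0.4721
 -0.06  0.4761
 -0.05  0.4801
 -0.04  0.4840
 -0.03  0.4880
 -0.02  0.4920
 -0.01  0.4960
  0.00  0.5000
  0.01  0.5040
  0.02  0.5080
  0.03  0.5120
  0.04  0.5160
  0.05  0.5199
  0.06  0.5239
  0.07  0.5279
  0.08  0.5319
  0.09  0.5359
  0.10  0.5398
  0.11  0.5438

σ√T = 0.22 × 1.5811 = 0.3479
d₁ = [ln(230/215) + (0.011 − 0.025 + 0.22²/2)·2.5] / 0.3479 = [0.0674 + 0.0255] / 0.3479 = 0.2672 ≈ 0.27
d₂ = d₁ − σ√T = 0.2672 − 0.3479 = -0.0807 ≈ -0.08
e^(−qT) = e^(−0.025·2.5) = 0.9394;  e^(−rT) = e^(−0.011·2.5) = 0.9729
N(−d₂) = N(0.08) = 0.5319;  N(−d₁) = N(-0.27) = 0.3936
P = 215·0.9729·0.5319 − 230·0.9394·0.3936 = 111.2594 − 85.0420 = 26.2174

$26.22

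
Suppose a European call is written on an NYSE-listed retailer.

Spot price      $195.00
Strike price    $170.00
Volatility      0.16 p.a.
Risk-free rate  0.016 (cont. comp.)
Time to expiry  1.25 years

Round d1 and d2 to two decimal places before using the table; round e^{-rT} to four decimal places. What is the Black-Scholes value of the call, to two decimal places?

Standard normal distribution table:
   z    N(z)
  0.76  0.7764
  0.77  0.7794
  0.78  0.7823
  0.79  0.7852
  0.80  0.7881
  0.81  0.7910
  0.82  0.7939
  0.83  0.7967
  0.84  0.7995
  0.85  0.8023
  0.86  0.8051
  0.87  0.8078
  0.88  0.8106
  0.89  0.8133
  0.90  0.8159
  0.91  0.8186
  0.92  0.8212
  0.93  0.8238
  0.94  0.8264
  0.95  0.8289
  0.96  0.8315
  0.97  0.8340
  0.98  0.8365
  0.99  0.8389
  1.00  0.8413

$31.79

σ√T = 0.16·√1.25 = 0.1789
d₁ = [ln(195/170) + (0.016 + ½·0.16²)·1.25] / (σ√T) = (0.1372 + 0.0360) / 0.1789 = 0.9682 ≈ 0.97
d₂ = 0.9682 − 0.1789 = 0.7893 ≈ 0.79
exp(−rT) = exp(−0.016·1.25) = 0.9802
N(d₁) = N(0.97) = 0.8340;  N(d₂) = N(0.79) = 0.7852
C = 195·0.8340 − 170·0.9802·0.7852 = 162.6300 − 130.8410 = 31.7890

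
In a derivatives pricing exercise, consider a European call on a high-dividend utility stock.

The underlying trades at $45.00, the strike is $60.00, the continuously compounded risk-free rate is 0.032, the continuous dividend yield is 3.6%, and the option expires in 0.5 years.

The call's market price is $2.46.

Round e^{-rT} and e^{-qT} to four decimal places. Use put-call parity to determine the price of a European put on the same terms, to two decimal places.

$17.31

exp(−qT) = exp(−0.036·0.5) = 0.9822;  exp(−rT) = exp(−0.032·0.5) = 0.9841
Put-call parity: C − P = S·e^(−qT) − K·e^(−rT) = 45·0.9822 − 60·0.9841 = 44.1990 − 59.0460 = -14.8470
P = C − (C − P) = 2.46 − (-14.8470) = 17.3070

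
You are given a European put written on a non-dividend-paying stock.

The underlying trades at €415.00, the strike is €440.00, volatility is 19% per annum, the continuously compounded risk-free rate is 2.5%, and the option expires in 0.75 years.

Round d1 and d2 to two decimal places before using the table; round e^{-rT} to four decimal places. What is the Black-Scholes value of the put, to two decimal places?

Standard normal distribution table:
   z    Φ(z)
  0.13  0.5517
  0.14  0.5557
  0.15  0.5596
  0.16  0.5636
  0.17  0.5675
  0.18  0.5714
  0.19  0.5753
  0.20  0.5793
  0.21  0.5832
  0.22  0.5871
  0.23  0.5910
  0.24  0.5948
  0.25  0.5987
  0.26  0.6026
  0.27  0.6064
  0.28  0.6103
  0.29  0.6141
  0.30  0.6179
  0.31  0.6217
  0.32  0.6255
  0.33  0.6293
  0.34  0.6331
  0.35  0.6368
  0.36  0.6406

€36.21

σ√T = 0.19 × 0.8660 = 0.1645
d₁ = [ln(415/440) + (0.025 + ½·0.19²)·0.75] / (σ√T) = (-0.0585 + 0.0323) / 0.1645 = -0.1593 → -0.16
d₂ = -0.1593 − 0.1645 = -0.3238 → -0.32
exp(−rT) = exp(−0.025·0.75) = 0.9814
N(−d₂) = N(0.32) = 0.6255;  N(−d₁) = N(0.16) = 0.5636
P = 440·0.9814·0.6255 − 415·0.5636 = 270.1009 − 233.8940 = 36.2069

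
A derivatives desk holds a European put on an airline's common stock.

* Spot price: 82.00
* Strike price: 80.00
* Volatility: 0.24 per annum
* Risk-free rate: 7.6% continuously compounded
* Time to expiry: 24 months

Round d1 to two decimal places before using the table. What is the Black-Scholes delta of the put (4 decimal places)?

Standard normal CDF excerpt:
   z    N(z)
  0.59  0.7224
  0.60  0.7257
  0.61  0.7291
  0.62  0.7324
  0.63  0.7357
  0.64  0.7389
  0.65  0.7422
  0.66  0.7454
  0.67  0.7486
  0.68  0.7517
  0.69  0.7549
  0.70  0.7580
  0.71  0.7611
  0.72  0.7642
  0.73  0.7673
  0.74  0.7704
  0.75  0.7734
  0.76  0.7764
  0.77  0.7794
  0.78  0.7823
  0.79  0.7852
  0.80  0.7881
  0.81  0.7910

σ√T = 0.24 × 1.4142 = 0.3394
d₁ = [ln(82/80) + (0.076 + ½·0.24²)·2] / (σ√T) = (0.0247 + 0.2096) / 0.3394 = 0.6903 → 0.69
N(d₁) = N(0.69) = 0.7549
Δ_put = N(d₁) − 1 = 0.7549 − 1 = -0.2451

-0.2451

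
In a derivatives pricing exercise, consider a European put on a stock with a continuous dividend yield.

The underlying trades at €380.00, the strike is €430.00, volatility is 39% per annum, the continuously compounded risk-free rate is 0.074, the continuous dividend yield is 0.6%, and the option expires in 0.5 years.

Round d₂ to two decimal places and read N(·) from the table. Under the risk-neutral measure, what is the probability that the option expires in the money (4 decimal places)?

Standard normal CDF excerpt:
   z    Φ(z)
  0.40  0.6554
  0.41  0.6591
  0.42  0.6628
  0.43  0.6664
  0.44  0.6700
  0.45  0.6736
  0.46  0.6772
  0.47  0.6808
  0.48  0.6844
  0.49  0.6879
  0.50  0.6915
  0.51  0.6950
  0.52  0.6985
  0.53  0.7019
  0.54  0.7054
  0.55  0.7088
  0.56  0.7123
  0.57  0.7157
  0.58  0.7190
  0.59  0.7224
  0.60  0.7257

0.6772

σ√T = 0.39 × 0.7071 = 0.2758
d₁ = [ln(380/430) + (0.074 − 0.006 + ½·0.39²)·0.5] / (σ√T) = (-0.1236 + 0.0720) / 0.2758 = -0.1871 which rounds to -0.19
d₂ = -0.1871 − 0.2758 = -0.4628 which rounds to -0.46
Pr(exercise) under Q = N(−d₂) = N(0.46) = 0.6772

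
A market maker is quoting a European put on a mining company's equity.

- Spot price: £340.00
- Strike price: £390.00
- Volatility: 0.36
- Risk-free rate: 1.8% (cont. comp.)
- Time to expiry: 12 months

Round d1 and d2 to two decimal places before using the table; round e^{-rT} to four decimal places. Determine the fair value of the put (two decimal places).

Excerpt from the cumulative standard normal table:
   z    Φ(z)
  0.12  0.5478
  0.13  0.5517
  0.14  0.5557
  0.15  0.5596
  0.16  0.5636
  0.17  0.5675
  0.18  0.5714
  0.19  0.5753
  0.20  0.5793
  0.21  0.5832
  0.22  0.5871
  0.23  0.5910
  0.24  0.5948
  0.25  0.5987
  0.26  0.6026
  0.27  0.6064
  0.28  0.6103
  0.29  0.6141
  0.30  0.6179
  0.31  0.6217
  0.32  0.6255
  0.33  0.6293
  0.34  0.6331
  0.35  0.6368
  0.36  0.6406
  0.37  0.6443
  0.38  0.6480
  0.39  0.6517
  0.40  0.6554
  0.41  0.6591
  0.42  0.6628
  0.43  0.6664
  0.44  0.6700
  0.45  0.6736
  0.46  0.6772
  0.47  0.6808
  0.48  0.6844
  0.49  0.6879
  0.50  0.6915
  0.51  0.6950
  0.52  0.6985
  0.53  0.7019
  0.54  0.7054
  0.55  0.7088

σ√T = 0.36 × 1.0000 = 0.3600
d₁ = [ln(340/390) + (0.018 + ½·0.36²)·1] / (σ√T) = (-0.1372 + 0.0828) / 0.3600 = -0.1511 → -0.15
d₂ = -0.1511 − 0.3600 = -0.5111 → -0.51
e^(−rT) = e^(−0.018·1) = 0.9822
P = 390·0.9822·N(0.51) − 340·N(0.15) = 390·0.9822·0.6950 − 340·0.5596 = 266.2253 − 190.2640 = 75.9613

£75.96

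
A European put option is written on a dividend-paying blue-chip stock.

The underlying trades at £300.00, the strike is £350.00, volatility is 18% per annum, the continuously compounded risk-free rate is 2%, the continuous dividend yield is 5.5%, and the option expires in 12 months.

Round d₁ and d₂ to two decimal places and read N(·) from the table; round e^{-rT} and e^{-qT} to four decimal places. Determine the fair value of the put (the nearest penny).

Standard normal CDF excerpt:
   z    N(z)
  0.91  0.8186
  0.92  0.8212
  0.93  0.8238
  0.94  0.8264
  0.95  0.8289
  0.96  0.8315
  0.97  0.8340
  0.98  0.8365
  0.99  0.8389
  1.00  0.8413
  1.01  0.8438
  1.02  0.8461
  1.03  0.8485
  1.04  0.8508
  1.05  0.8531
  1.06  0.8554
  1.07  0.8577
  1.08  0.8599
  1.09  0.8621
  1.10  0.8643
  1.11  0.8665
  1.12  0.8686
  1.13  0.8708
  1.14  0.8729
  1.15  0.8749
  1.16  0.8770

T = 1;  σ√T = 0.1800
ln(S/K) + (r − q + σ²/2)T = ln(300/350) + (0.02 − 0.055 + 0.18²/2)·1 = -0.1542 − 0.0188 = -0.1730
d₁ = -0.1730 / 0.1800 = -0.9608 which rounds to -0.96
d₂ = d₁ − σ√T = -0.9608 − 0.1800 = -1.1408 which rounds to -1.14
e^(−qT) = e^(−0.055·1) = 0.9465;  e^(−rT) = e^(−0.02·1) = 0.9802
N(−d₂) = N(1.14) = 0.8729;  N(−d₁) = N(0.96) = 0.8315
P = 350·0.9802·0.8729 − 300·0.9465·0.8315 = 299.4658 − 236.1044 = 63.3614

£63.36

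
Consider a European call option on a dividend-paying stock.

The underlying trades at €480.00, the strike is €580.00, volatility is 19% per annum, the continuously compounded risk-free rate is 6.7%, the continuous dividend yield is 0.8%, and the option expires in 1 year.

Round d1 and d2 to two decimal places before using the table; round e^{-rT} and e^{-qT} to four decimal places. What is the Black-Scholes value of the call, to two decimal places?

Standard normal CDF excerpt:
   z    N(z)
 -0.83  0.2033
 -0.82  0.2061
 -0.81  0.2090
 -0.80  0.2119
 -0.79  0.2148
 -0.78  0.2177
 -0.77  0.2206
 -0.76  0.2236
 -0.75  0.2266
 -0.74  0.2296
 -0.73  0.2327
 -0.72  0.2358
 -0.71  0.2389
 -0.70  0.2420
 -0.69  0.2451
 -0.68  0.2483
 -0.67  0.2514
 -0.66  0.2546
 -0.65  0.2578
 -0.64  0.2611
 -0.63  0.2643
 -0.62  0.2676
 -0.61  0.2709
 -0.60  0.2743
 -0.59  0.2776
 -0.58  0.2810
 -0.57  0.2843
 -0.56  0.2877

€14.10

T = 1;  σ√T = 0.1900
d₁ = [ln(480/580) + (0.067 − 0.008 + 0.19²/2)·1] / 0.1900 = [-0.1892 + 0.0771] / 0.1900 = -0.5905 → -0.59
d₂ = d₁ − σ√T = -0.5905 − 0.1900 = -0.7805 → -0.78
e^(−qT) = e^(−0.008·1) = 0.9920;  e^(−rT) = e^(−0.067·1) = 0.9352
N(d₁) = N(-0.59) = 0.2776;  N(d₂) = N(-0.78) = 0.2177
C = 480·0.9920·0.2776 − 580·0.9352·0.2177 = 132.1820 − 118.0840 = 14.0981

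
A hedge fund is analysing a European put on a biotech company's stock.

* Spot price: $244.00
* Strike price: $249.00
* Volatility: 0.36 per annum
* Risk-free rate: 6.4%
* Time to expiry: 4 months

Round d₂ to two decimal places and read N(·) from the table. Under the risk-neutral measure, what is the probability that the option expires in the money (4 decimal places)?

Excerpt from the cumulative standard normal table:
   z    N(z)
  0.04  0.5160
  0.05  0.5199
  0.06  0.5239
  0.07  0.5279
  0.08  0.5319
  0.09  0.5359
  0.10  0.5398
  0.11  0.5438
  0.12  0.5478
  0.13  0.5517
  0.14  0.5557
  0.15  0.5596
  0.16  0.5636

σ√T = 0.36 × 0.5774 = 0.2078
d₁ = [ln(244/249) + (0.064 + ½·0.36²)·0.3333] / (σ√T) = (-0.0203 + 0.0429) / 0.2078 = 0.1090 ≈ 0.11
d₂ = 0.1090 − 0.2078 = -0.0989 ≈ -0.10
Pr(exercise) under Q = N(−d₂) = N(0.10) = 0.5398

0.5398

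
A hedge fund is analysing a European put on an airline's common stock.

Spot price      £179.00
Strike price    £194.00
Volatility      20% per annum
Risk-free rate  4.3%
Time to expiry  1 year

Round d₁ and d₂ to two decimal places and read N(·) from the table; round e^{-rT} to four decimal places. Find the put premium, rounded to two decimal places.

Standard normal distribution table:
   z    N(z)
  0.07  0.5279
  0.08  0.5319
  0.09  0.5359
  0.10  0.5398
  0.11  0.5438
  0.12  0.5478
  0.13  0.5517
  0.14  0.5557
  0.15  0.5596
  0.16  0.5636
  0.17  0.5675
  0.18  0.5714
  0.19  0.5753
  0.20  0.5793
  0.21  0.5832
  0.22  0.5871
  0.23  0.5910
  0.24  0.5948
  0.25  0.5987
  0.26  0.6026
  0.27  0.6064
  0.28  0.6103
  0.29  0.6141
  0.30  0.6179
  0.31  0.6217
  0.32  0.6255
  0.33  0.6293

T = 1;  σ√T = 0.2000
d₁ = [ln(179/194) + (0.043 + ½·0.2²)·1] / (σ√T) = (-0.0805 + 0.0630) / 0.2000 = -0.0874 → -0.09
d₂ = -0.0874 − 0.2000 = -0.2874 → -0.29
exp(−rT) = exp(−0.043·1) = 0.9579
N(−d₂) = N(0.29) = 0.6141;  N(−d₁) = N(0.09) = 0.5359
P = 194·0.9579·0.6141 − 179·0.5359 = 114.1198 − 95.9261 = 18.1937

£18.19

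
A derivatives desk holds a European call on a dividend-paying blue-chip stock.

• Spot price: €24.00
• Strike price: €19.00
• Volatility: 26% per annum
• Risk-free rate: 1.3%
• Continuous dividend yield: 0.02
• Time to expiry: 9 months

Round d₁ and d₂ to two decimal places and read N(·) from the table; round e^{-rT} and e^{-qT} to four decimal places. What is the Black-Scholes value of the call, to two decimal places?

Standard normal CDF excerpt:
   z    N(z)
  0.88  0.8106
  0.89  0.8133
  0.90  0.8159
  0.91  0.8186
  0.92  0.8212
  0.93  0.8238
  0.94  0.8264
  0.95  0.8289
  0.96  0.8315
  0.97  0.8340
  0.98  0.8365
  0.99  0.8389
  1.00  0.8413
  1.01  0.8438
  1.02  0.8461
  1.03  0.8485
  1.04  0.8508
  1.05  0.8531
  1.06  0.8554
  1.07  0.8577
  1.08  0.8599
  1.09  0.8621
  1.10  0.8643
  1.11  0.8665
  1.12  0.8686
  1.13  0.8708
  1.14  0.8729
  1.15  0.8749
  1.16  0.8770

σ√T = 0.26 × 0.8660 = 0.2252
d₁ = [ln(24/19) + (0.013 − 0.02 + ½·0.26²)·0.75] / (σ√T) = (0.2336 + 0.0201) / 0.2252 = 1.1268 ⇒ 1.13
d₂ = 1.1268 − 0.2252 = 0.9016 ⇒ 0.90
e^(−qT) = e^(−0.02·0.75) = 0.9851;  e^(−rT) = e^(−0.013·0.75) = 0.9903
C = 24·0.9851·N(1.13) − 19·0.9903·N(0.90) = 24·0.9851·0.8708 − 19·0.9903·0.8159 = 20.5878 − 15.3517 = 5.2361

€5.24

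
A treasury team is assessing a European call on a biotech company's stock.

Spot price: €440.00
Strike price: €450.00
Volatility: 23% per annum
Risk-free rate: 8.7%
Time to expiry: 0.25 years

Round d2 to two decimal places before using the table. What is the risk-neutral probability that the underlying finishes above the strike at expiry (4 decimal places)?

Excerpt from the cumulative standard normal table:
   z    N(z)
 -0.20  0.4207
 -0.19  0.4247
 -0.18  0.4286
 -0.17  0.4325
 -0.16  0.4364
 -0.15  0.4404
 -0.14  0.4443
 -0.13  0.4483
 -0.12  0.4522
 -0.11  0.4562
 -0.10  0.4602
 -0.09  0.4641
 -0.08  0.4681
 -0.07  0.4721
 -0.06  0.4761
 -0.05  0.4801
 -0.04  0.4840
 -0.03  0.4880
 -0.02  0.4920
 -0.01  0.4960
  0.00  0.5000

σ√T = 0.23 × 0.5000 = 0.1150
d₁ = [ln(440/450) + (0.087 + 0.23²/2)·0.25] / 0.1150 = [-0.0225 + 0.0284] / 0.1150 = 0.0512 ⇒ 0.05
d₂ = d₁ − σ√T = 0.0512 − 0.1150 = -0.0638 ⇒ -0.06
Pr(exercise) under Q = N(d₂) = 0.4761

0.4761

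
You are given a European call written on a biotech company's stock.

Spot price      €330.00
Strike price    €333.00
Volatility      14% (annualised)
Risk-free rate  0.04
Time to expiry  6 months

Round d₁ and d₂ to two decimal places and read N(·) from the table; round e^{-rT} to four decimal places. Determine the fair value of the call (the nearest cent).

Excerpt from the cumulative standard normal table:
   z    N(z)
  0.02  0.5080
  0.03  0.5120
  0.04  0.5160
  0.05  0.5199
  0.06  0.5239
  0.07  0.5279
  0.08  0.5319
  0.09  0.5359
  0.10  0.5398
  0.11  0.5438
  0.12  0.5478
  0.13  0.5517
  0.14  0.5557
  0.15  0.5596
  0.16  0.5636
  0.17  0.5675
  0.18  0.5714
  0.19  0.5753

T = 0.5;  σ√T = 0.0990
d₁ = [ln(330/333) + (0.04 + ½·0.14²)·0.5] / (σ√T) = (-0.0090 + 0.0249) / 0.0990 = 0.1601 which rounds to 0.16
d₂ = 0.1601 − 0.0990 = 0.0611 which rounds to 0.06
exp(−rT) = exp(−0.04·0.5) = 0.9802
N(d₁) = N(0.16) = 0.5636;  N(d₂) = N(0.06) = 0.5239
C = 330·0.5636 − 333·0.9802·0.5239 = 185.9880 − 171.0044 = 14.9836

€14.98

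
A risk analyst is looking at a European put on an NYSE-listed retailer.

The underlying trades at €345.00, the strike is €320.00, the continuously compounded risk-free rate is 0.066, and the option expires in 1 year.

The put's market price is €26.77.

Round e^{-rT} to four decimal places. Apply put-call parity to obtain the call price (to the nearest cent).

exp(−rT) = exp(−0.066·1) = 0.9361
Put-call parity: C − P = S − K·e^(−rT) = 345 − 320·0.9361 = 345 − 299.5520 = 45.4480
C = P + (C − P) = 26.77 + (45.4480) = 72.2180

€72.22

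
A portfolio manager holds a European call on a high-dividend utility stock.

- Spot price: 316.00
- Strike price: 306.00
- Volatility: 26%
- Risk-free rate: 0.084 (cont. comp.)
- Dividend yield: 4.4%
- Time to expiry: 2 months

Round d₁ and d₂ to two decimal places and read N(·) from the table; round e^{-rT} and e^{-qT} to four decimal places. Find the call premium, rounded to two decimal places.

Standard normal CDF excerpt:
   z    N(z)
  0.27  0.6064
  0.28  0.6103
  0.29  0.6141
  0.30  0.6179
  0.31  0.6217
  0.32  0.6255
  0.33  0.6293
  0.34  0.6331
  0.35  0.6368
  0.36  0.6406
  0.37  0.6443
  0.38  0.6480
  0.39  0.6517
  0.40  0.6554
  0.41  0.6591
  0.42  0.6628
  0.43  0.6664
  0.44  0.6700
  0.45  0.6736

σ√T = 0.26·√0.1667 = 0.1061
ln(S/K) + (r − q + σ²/2)T = ln(316/306) + (0.084 − 0.044 + 0.26²/2)·0.1667 = 0.0322 + 0.0123 = 0.0445
d₁ = 0.0445 / 0.1061 = 0.4188 which rounds to 0.42
d₂ = d₁ − σ√T = 0.4188 − 0.1061 = 0.3127 which rounds to 0.31
exp(−qT) = exp(−0.044·0.1667) = 0.9927;  exp(−rT) = exp(−0.084·0.1667) = 0.9861
N(d₁) = N(0.42) = 0.6628;  N(d₂) = N(0.31) = 0.6217
C = 316·0.9927·0.6628 − 306·0.9861·0.6217 = 207.9159 − 187.5959 = 20.3200

20.32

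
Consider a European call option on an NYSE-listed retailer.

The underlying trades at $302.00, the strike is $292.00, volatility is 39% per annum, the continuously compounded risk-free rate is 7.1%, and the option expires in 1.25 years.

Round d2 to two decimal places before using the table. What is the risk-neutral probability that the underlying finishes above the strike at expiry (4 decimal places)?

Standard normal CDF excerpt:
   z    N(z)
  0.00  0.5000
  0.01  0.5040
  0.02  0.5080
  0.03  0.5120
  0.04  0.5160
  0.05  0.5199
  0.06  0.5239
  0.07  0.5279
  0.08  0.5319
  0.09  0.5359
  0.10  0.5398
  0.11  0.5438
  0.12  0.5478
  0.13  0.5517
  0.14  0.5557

0.5239

σ√T = 0.39 × 1.1180 = 0.4360
d₁ = [ln(302/292) + (0.071 + 0.39²/2)·1.25] / 0.4360 = [0.0337 + 0.1838] / 0.4360 = 0.4988 which rounds to 0.50
d₂ = d₁ − σ√T = 0.4988 − 0.4360 = 0.0627 which rounds to 0.06
Pr(exercise) under Q = N(d₂) = 0.5239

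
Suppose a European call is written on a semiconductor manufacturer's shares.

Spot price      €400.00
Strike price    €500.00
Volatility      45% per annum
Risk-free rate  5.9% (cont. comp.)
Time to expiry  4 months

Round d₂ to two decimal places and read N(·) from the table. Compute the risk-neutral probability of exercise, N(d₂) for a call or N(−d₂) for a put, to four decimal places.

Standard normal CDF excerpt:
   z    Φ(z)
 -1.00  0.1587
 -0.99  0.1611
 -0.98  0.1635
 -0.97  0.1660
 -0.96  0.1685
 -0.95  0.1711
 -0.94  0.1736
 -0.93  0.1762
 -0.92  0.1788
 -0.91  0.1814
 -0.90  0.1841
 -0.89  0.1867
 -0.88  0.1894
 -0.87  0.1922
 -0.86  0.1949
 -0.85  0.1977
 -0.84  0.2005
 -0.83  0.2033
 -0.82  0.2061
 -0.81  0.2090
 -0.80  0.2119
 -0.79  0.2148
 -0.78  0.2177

T = 0.3333;  σ√T = 0.2598
d₁ = [ln(400/500) + (0.059 + 0.45²/2)·0.3333] / 0.2598 = [-0.2231 + 0.0534] / 0.2598 = -0.6533 → -0.65
d₂ = d₁ − σ√T = -0.6533 − 0.2598 = -0.9131 → -0.91
Risk-neutral Pr[S_T > K] = N(d₂) = N(-0.91) = 0.1814

0.1814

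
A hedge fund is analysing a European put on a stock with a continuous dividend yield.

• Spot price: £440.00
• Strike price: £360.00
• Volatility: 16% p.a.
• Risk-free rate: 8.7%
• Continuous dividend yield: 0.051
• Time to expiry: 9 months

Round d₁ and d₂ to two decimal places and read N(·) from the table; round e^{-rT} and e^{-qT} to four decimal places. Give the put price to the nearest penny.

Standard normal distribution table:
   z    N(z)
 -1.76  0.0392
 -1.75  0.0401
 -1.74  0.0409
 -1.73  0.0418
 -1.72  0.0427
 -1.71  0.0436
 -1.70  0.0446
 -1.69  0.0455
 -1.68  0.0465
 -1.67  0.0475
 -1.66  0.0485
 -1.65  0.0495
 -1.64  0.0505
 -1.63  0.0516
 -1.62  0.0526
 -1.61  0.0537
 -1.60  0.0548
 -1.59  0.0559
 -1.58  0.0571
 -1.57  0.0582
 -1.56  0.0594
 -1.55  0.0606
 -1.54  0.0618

σ√T = 0.16·√0.75 = 0.1386
ln(S/K) + (r − q + σ²/2)T = ln(440/360) + (0.087 − 0.051 + 0.16²/2)·0.75 = 0.2007 + 0.0366 = 0.2373
d₁ = 0.2373 / 0.1386 = 1.7124 ⇒ 1.71
d₂ = d₁ − σ√T = 1.7124 − 0.1386 = 1.5738 ⇒ 1.57
exp(−qT) = exp(−0.051·0.75) = 0.9625;  exp(−rT) = exp(−0.087·0.75) = 0.9368
N(−d₂) = N(-1.57) = 0.0582;  N(−d₁) = N(-1.71) = 0.0436
P = 360·0.9368·0.0582 − 440·0.9625·0.0436 = 19.6278 − 18.4646 = 1.1632

£1.16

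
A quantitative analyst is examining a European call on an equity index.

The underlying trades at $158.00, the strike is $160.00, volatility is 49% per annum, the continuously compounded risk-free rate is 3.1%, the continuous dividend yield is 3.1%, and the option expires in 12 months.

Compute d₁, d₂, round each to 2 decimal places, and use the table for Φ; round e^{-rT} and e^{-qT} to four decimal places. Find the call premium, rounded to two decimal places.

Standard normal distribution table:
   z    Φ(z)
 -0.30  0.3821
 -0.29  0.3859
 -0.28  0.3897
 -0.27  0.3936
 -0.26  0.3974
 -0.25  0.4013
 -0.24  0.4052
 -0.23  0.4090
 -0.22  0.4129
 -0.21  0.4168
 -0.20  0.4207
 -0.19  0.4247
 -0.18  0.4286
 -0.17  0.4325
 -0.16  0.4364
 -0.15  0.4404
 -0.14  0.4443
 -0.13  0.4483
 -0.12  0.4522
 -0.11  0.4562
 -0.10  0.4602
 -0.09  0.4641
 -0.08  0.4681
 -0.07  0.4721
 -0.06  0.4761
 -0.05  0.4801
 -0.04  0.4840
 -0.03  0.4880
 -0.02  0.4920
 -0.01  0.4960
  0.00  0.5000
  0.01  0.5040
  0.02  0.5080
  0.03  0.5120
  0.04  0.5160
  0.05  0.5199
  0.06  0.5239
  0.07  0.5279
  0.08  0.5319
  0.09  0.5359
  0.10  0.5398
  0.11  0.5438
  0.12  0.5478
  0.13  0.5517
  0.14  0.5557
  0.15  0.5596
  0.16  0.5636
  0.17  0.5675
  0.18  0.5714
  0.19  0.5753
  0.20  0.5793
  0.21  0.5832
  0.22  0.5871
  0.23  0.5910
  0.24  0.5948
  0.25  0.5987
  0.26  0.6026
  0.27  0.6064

T = 1;  σ√T = 0.4900
d₁ = [ln(158/160) + (0.031 − 0.031 + ½·0.49²)·1] / (σ√T) = (-0.0126 + 0.1200) / 0.4900 = 0.2193 which rounds to 0.22
d₂ = 0.2193 − 0.4900 = -0.2707 which rounds to -0.27
exp(−qT) = exp(−0.031·1) = 0.9695;  exp(−rT) = exp(−0.031·1) = 0.9695
C = 158·0.9695·N(0.22) − 160·0.9695·N(-0.27) = 158·0.9695·0.5871 − 160·0.9695·0.3936 = 89.9326 − 61.0552 = 28.8773

$28.88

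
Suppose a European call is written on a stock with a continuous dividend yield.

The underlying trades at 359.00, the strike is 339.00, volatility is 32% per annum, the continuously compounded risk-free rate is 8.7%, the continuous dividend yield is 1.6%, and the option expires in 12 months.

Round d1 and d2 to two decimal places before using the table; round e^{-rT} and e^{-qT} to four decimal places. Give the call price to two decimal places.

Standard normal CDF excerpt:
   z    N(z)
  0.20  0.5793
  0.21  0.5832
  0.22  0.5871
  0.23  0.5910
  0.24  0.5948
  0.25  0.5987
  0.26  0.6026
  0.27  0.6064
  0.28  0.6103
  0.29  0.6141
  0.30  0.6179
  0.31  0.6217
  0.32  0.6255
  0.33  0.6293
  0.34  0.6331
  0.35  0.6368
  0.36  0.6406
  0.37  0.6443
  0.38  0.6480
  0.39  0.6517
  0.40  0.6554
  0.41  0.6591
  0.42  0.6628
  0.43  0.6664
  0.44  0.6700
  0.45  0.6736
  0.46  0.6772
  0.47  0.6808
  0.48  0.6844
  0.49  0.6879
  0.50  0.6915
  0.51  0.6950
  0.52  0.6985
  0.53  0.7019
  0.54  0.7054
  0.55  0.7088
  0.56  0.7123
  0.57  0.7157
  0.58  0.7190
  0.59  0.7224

σ√T = 0.32·√1 = 0.3200
ln(S/K) + (r − q + σ²/2)T = ln(359/339) + (0.087 − 0.016 + 0.32²/2)·1 = 0.0573 + 0.1222 = 0.1795
d₁ = 0.1795 / 0.3200 = 0.5610 → 0.56
d₂ = d₁ − σ√T = 0.5610 − 0.3200 = 0.2410 → 0.24
e^(−qT) = e^(−0.016·1) = 0.9841;  e^(−rT) = e^(−0.087·1) = 0.9167
N(d₁) = N(0.56) = 0.7123;  N(d₂) = N(0.24) = 0.5948
C = 359·0.9841·0.7123 − 339·0.9167·0.5948 = 251.6498 − 184.8408 = 66.8090

66.81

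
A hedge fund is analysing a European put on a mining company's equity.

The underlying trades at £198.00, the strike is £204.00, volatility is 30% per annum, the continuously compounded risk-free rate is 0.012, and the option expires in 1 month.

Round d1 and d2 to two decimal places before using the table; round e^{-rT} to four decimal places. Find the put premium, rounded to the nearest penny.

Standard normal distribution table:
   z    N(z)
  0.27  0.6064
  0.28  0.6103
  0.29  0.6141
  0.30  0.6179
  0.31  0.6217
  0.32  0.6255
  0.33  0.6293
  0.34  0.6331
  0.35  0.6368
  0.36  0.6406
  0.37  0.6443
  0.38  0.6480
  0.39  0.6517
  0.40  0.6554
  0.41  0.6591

σ√T = 0.3·√0.08333 = 0.0866
d₁ = [ln(198/204) + (0.012 + 0.3²/2)·0.08333] / 0.0866 = [-0.0299 + 0.0047] / 0.0866 = -0.2899 ≈ -0.29
d₂ = d₁ − σ√T = -0.2899 − 0.0866 = -0.3765 ≈ -0.38
e^(−rT) = e^(−0.012·0.08333) = 0.9990
N(−d₂) = N(0.38) = 0.6480;  N(−d₁) = N(0.29) = 0.6141
P = 204·0.9990·0.6480 − 198·0.6141 = 132.0598 − 121.5918 = 10.4680

£10.47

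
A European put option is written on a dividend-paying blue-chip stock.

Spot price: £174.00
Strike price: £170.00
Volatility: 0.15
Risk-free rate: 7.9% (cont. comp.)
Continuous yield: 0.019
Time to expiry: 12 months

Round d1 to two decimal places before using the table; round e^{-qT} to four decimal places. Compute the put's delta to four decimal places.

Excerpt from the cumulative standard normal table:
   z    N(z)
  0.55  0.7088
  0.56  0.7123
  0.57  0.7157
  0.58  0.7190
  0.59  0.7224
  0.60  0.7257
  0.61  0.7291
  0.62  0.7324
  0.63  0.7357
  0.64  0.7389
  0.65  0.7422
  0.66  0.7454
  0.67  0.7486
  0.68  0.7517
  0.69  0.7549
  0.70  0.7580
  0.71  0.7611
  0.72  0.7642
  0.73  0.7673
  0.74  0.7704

-0.2593

T = 1;  σ√T = 0.1500
ln(S/K) + (r − q + σ²/2)T = ln(174/170) + (0.079 − 0.019 + 0.15²/2)·1 = 0.0233 + 0.0712 = 0.0945
d₁ = 0.0945 / 0.1500 = 0.6300 ⇒ 0.63
N(d₁) = N(0.63) = 0.7357
Δ_put = exp(−qT)·(N(d₁) − 1) = 0.9812·(0.7357 − 1) = -0.2593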